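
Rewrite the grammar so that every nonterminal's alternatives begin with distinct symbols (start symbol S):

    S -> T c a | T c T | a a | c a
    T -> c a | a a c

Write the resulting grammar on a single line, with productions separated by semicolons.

S -> a a | c a | T c S'; T -> c a | a a c; S' -> a | T

S has alternatives sharing prefix 'T c': factor to S → T c S' with S' → a | T.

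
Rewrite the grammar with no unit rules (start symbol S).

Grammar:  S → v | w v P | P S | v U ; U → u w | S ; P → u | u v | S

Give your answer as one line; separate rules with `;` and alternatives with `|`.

S → v | w v P | P S | v U; U → u w | v | w v P | P S | v U; P → v | w v P | P S | v U | u | u v

Unit pairs: P ⇒* {S}; U ⇒* {S}.
For each unit pair (A, B), copy every non-unit production of B to A, then drop all unit productions.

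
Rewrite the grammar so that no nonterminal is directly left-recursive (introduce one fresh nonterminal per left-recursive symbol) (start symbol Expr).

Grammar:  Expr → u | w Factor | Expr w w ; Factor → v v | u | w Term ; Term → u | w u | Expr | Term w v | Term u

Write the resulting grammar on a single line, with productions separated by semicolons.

Expr, Term are directly left-recursive.
For Expr: α = {w w}, β = {u, w Factor}. Rewrite as Expr → β Expr1 and Expr1 → α Expr1 | ε.
For Term: α = {w v, u}, β = {u, w u, Expr}. Rewrite as Term → β Term1 and Term1 → α Term1 | ε.

Expr → u Expr1 | w Factor Expr1; Factor → v v | u | w Term; Term → u Term1 | w u Term1 | Expr Term1; Expr1 → w w Expr1 | ε; Term1 → w v Term1 | u Term1 | ε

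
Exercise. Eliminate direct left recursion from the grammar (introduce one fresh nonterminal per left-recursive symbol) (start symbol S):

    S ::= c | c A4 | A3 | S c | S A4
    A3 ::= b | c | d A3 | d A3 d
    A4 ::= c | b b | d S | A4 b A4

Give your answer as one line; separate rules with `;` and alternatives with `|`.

Directly left-recursive nonterminals: S, A4.
For S: α = {c, A4}, β = {c, c A4, A3}. Rewrite as S → β S' and S' → α S' | ε.
For A4: α = {b A4}, β = {c, b b, d S}. Rewrite as A4 → β A4' and A4' → α A4' | ε.

S ::= c S' | c A4 S' | A3 S'; A3 ::= b | c | d A3 | d A3 d; A4 ::= c A4' | b b A4' | d S A4'; S' ::= c S' | A4 S' | ε; A4' ::= b A4 A4' | ε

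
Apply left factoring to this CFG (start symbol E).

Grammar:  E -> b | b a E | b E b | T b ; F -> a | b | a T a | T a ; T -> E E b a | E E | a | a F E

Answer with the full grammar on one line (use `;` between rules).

E -> T b | b E'; F -> b | T a | a F'; T -> E E T' | a T''; E' -> ε | a E | E b; F' -> ε | T a; T' -> b a | ε; T'' -> ε | F E

E has alternatives sharing prefix 'b': factor to E → b E' with E' → ε | a E | E b.
F has alternatives sharing prefix 'a': factor to F → a F' with F' → ε | T a.
T has alternatives sharing prefix 'E E': factor to T → E E T' with T' → b a | ε.
T has alternatives sharing prefix 'a': factor to T → a T'' with T'' → ε | F E.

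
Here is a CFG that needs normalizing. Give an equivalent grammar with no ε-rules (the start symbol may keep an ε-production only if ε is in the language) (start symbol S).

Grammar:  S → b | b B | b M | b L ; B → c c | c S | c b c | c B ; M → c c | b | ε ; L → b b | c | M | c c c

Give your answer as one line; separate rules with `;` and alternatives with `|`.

S → b | b B | b M | b L; B → c c | c S | c b c | c B; M → c c | b; L → b b | c | M | c c c

Nullable set = {L, M}.
ε ∉ L(G), so no ε-production is kept.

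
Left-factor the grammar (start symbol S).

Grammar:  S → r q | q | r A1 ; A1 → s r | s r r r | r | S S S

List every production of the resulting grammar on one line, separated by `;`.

S has alternatives sharing prefix 'r': factor to S → r S' with S' → q | A1.
A1 has alternatives sharing prefix 's r': factor to A1 → s r A1' with A1' → ε | r r.

S → q | r S'; A1 → r | S S S | s r A1'; S' → q | A1; A1' → epsilon | r r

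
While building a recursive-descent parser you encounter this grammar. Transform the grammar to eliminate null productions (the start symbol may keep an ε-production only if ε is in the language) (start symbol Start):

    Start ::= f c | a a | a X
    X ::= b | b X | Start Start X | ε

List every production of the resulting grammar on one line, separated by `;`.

The nullable symbols are {X}.
ε ∉ L(G), so no ε-production is kept.
Expand every rule over subsets of its nullable positions: Start → a X gives a X | a. X → Start Start X gives Start Start X | Start Start.

Start ::= f c | a a | a X | a; X ::= b | b X | Start Start X | Start Start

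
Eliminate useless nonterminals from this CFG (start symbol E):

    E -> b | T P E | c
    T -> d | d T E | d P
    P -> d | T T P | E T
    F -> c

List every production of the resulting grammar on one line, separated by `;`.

E -> b | T P E | c; T -> d | d T E | d P; P -> d | T T P | E T

Generating nonterminals: {E, F, P, T}.
Reachable from E after that: {E, P, T}.
Removed useless symbols: {F} and every production mentioning them.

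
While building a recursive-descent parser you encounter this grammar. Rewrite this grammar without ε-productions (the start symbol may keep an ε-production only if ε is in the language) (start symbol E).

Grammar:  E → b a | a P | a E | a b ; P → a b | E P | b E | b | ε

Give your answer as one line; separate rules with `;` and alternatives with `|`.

E → b a | a P | a | a E | a b; P → a b | E P | E | b E | b

Nullable nonterminals: {P}.
ε ∉ L(G), so no ε-production is kept.
For each production, add variants omitting each subset of nullable occurrences: E → a P gives a P | a. P → E P gives E P | E.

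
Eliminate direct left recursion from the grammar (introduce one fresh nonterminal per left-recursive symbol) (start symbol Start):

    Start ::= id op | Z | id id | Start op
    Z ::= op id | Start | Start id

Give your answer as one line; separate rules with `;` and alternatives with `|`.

Start ::= id op Start1 | Z Start1 | id id Start1; Z ::= op id | Start | Start id; Start1 ::= op Start1 | ε

Left recursion appears on Start.
For Start: α = {op}, β = {id op, Z, id id}. Rewrite as Start → β Start1 and Start1 → α Start1 | ε.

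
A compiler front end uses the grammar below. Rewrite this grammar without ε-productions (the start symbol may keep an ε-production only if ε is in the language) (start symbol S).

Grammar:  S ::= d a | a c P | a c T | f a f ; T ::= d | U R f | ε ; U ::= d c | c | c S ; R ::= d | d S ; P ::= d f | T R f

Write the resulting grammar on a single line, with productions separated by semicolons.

The nullable symbols are {T}.
ε ∉ L(G), so no ε-production is kept.
For each production, add variants omitting each subset of nullable occurrences: S → a c T gives a c T | a c. P → T R f gives T R f | R f.

S ::= d a | a c P | a c T | a c | f a f; T ::= d | U R f; U ::= d c | c | c S; R ::= d | d S; P ::= d f | T R f | R f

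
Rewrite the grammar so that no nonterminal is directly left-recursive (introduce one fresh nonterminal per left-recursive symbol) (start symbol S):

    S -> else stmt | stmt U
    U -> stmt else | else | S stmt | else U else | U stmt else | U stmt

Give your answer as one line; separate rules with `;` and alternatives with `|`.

S -> else stmt | stmt U; U -> stmt else U' | else U' | S stmt U' | else U else U'; U' -> stmt else U' | stmt U' | eps

Left recursion appears on U.
For U: α = {stmt else, stmt}, β = {stmt else, else, S stmt, else U else}. Rewrite as U → β U' and U' → α U' | ε.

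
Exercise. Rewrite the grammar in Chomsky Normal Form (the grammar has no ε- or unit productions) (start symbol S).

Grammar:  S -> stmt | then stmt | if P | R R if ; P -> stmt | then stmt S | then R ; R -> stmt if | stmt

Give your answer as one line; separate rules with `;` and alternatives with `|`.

Introduce a nonterminal for each terminal appearing in a rule of length ≥ 2: X1 → then, X2 → stmt, X3 → if.
Binarize each right-hand side of length ≥ 3 by chaining fresh nonterminals (Y1, Y2, …): affected rules were S → R R X3; P → X1 X2 S.

S -> stmt | X1 X2 | X3 P | R Y1; P -> stmt | X1 Y2 | X1 R; R -> X2 X3 | stmt; X1 -> then; X2 -> stmt; X3 -> if; Y1 -> R X3; Y2 -> X2 S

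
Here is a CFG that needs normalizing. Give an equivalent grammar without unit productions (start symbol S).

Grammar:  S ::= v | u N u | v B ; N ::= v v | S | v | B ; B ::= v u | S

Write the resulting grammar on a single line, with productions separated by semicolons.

Unit pairs: B ⇒* {S}; N ⇒* {B, S}.
Replace each nonterminal's rules with the union of the non-unit rules of every nonterminal it unit-derives.

S ::= v | u N u | v B; N ::= v u | v | u N u | v B | v v; B ::= v u | v | u N u | v B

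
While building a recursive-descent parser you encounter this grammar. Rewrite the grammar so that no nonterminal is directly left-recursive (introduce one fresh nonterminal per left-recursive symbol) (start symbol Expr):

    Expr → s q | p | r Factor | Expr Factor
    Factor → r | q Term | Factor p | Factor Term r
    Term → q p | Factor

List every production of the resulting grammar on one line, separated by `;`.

Expr → s q Expr1 | p Expr1 | r Factor Expr1; Factor → r Factor1 | q Term Factor1; Term → q p | Factor; Expr1 → Factor Expr1 | ε; Factor1 → p Factor1 | Term r Factor1 | ε

Left recursion appears on Expr, Factor.
For Expr: α = {Factor}, β = {s q, p, r Factor}. Rewrite as Expr → β Expr1 and Expr1 → α Expr1 | ε.
For Factor: α = {p, Term r}, β = {r, q Term}. Rewrite as Factor → β Factor1 and Factor1 → α Factor1 | ε.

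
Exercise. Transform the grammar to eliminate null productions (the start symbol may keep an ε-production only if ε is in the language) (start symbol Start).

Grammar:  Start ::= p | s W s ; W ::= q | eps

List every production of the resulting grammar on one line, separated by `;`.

The nullable symbols are {W}.
ε ∉ L(G), so no ε-production is kept.
For each production, add variants omitting each subset of nullable occurrences: Start → s W s gives s W s | s s.

Start ::= p | s W s | s s; W ::= q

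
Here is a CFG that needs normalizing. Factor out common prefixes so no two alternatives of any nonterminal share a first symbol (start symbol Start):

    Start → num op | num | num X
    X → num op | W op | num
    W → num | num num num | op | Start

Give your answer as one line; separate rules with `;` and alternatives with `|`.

Start has alternatives sharing prefix 'num': factor to Start → num Start1 with Start1 → op | ε | X.
X has alternatives sharing prefix 'num': factor to X → num X1 with X1 → op | ε.
W has alternatives sharing prefix 'num': factor to W → num W1 with W1 → ε | num num.

Start → num Start1; X → W op | num X1; W → op | Start | num W1; Start1 → op | ε | X; X1 → op | ε; W1 → ε | num num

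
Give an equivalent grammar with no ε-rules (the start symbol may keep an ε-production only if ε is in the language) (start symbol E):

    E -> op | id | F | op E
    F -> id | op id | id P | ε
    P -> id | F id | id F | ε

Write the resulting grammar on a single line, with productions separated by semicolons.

E -> op | id | F | op E | ε; F -> id | op id | id P; P -> id | F id | id F

Nullable nonterminals: {E, F, P}.
ε ∈ L(G) since E is nullable, so keep E → ε.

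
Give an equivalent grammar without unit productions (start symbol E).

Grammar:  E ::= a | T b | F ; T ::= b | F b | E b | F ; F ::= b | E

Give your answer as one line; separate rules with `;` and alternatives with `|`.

Unit pairs: E ⇒* {F}; F ⇒* {E}; T ⇒* {E, F}.
Replace each nonterminal's rules with the union of the non-unit rules of every nonterminal it unit-derives.

E ::= a | T b | b; T ::= a | T b | b | F b | E b; F ::= a | T b | b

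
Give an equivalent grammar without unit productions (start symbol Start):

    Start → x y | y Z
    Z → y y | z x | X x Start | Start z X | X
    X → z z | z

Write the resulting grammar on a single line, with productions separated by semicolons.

Start → x y | y Z; Z → y y | z x | X x Start | Start z X | z z | z; X → z z | z

Unit pairs: Z ⇒* {X}.
For every A with A ⇒* B via unit rules, add B's non-unit alternatives to A; then delete every rule of the form X → Y.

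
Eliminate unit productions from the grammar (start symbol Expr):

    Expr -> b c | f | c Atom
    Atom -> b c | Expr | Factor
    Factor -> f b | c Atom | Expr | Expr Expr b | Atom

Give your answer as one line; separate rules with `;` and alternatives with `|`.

Unit pairs: Atom ⇒* {Expr, Factor}; Factor ⇒* {Atom, Expr}.
For every A with A ⇒* B via unit rules, add B's non-unit alternatives to A; then delete every rule of the form X → Y.

Expr -> b c | f | c Atom; Atom -> b c | f b | c Atom | Expr Expr b | f; Factor -> b c | f b | c Atom | Expr Expr b | f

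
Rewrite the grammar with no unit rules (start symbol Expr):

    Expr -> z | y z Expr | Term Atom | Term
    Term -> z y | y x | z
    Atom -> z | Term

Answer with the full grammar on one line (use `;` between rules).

Unit pairs: Atom ⇒* {Term}; Expr ⇒* {Term}.
Replace each nonterminal's rules with the union of the non-unit rules of every nonterminal it unit-derives.

Expr -> z y | y x | z | y z Expr | Term Atom; Term -> z y | y x | z; Atom -> z y | y x | z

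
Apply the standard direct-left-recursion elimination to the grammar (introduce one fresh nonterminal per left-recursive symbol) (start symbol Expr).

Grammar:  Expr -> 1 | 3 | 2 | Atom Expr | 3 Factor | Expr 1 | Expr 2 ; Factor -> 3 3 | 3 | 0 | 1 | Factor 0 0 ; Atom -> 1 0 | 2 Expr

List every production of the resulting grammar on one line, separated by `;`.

Expr, Factor are directly left-recursive.
For Expr: α = {1, 2}, β = {1, 3, 2, Atom Expr, 3 Factor}. Rewrite as Expr → β Expr1 and Expr1 → α Expr1 | ε.
For Factor: α = {0 0}, β = {3 3, 3, 0, 1}. Rewrite as Factor → β Factor1 and Factor1 → α Factor1 | ε.

Expr -> 1 Expr1 | 3 Expr1 | 2 Expr1 | Atom Expr Expr1 | 3 Factor Expr1; Factor -> 3 3 Factor1 | 3 Factor1 | 0 Factor1 | 1 Factor1; Atom -> 1 0 | 2 Expr; Expr1 -> 1 Expr1 | 2 Expr1 | epsilon; Factor1 -> 0 0 Factor1 | epsilon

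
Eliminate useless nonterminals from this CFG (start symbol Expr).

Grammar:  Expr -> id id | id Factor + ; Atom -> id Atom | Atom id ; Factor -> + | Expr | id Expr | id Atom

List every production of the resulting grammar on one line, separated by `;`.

Generating nonterminals: {Expr, Factor}.
Reachable from Expr after that: {Expr, Factor}.
Removed useless symbols: {Atom} and every production mentioning them.

Expr -> id id | id Factor +; Factor -> + | Expr | id Expr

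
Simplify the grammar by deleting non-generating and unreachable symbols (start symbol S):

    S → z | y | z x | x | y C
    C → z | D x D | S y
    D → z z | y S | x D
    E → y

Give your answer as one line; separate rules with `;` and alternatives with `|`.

Generating nonterminals: {C, D, E, S}.
Reachable from S after that: {C, D, S}.
Removed useless symbols: {E} and every production mentioning them.

S → z | y | z x | x | y C; C → z | D x D | S y; D → z z | y S | x D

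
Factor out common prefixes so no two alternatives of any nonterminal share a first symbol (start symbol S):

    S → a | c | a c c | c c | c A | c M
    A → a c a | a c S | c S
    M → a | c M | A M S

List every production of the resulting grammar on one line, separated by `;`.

S → c S' | a S''; A → c S | a c A'; M → a | c M | A M S; S' → eps | c | A | M; S'' → eps | c c; A' → a | S

S has alternatives sharing prefix 'c': factor to S → c S' with S' → ε | c | A | M.
S has alternatives sharing prefix 'a': factor to S → a S'' with S'' → ε | c c.
A has alternatives sharing prefix 'a c': factor to A → a c A' with A' → a | S.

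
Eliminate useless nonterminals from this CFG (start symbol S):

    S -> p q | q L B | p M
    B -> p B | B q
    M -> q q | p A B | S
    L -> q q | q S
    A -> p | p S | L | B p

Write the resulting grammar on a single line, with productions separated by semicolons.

Generating nonterminals: {A, L, M, S}.
Reachable from S after that: {M, S}.
Removed useless symbols: {A, B, L} and every production mentioning them.

S -> p q | p M; M -> q q | S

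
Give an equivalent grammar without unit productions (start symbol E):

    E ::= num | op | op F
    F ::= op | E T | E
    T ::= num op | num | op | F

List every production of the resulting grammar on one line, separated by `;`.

E ::= num | op | op F; F ::= num | op | op F | E T; T ::= num | op | op F | E T | num op

Unit pairs: F ⇒* {E}; T ⇒* {E, F}.
Replace each nonterminal's rules with the union of the non-unit rules of every nonterminal it unit-derives.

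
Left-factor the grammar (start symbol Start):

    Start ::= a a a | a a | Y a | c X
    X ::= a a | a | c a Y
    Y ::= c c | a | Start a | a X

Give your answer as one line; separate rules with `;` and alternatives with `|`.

Start ::= Y a | c X | a a Start1; X ::= c a Y | a X1; Y ::= c c | Start a | a Y1; Start1 ::= a | ε; X1 ::= a | ε; Y1 ::= ε | X

Start has alternatives sharing prefix 'a a': factor to Start → a a Start1 with Start1 → a | ε.
X has alternatives sharing prefix 'a': factor to X → a X1 with X1 → a | ε.
Y has alternatives sharing prefix 'a': factor to Y → a Y1 with Y1 → ε | X.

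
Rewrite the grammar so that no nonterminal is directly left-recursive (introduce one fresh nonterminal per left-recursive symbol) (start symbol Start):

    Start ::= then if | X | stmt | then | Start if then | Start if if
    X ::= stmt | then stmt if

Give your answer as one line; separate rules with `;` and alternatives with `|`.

Start ::= then if Start1 | X Start1 | stmt Start1 | then Start1; X ::= stmt | then stmt if; Start1 ::= if then Start1 | if if Start1 | ε

Left recursion appears on Start.
For Start: α = {if then, if if}, β = {then if, X, stmt, then}. Rewrite as Start → β Start1 and Start1 → α Start1 | ε.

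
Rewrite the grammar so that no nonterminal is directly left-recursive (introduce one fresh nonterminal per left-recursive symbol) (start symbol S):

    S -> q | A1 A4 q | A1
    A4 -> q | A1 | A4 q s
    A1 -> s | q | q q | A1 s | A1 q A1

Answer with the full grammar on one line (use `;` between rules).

S -> q | A1 A4 q | A1; A4 -> q A4' | A1 A4'; A1 -> s A1' | q A1' | q q A1'; A4' -> q s A4' | eps; A1' -> s A1' | q A1 A1' | eps

Left recursion appears on A4, A1.
For A4: α = {q s}, β = {q, A1}. Rewrite as A4 → β A4' and A4' → α A4' | ε.
For A1: α = {s, q A1}, β = {s, q, q q}. Rewrite as A1 → β A1' and A1' → α A1' | ε.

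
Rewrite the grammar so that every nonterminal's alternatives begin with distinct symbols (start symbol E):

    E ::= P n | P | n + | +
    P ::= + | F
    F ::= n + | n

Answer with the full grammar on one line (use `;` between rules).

E has alternatives sharing prefix 'P': factor to E → P E' with E' → n | ε.
F has alternatives sharing prefix 'n': factor to F → n F' with F' → + | ε.

E ::= n + | + | P E'; P ::= + | F; F ::= n F'; E' ::= n | ε; F' ::= + | ε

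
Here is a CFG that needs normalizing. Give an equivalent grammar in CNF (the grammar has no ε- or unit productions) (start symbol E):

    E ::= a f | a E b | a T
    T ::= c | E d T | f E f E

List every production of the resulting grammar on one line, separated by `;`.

Introduce a nonterminal for each terminal appearing in a rule of length ≥ 2: X1 → a, X2 → f, X3 → b, X4 → d.
Binarize each right-hand side of length ≥ 3 by chaining fresh nonterminals (Y1, Y2, …): affected rules were E → X1 E X3; T → E X4 T; T → X2 E X2 E.

E ::= X1 X2 | X1 Y1 | X1 T; T ::= c | E Y2 | X2 Y3; X1 ::= a; X2 ::= f; X3 ::= b; X4 ::= d; Y1 ::= E X3; Y2 ::= X4 T; Y3 ::= E Y4; Y4 ::= X2 E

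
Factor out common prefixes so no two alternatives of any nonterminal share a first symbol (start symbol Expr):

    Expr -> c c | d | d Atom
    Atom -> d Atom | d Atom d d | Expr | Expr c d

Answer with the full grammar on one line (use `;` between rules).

Expr has alternatives sharing prefix 'd': factor to Expr → d Expr1 with Expr1 → ε | Atom.
Atom has alternatives sharing prefix 'd Atom': factor to Atom → d Atom Atom1 with Atom1 → ε | d d.
Atom has alternatives sharing prefix 'Expr': factor to Atom → Expr Atom2 with Atom2 → ε | c d.

Expr -> c c | d Expr1; Atom -> d Atom Atom1 | Expr Atom2; Expr1 -> ε | Atom; Atom1 -> ε | d d; Atom2 -> ε | c d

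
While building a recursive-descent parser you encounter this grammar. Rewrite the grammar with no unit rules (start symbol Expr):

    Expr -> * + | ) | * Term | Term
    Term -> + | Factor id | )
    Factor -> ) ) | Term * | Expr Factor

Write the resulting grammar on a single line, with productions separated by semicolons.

Expr -> + | Factor id | ) | * + | * Term; Term -> + | Factor id | ); Factor -> ) ) | Term * | Expr Factor

Unit pairs: Expr ⇒* {Term}.
For each unit pair (A, B), copy every non-unit production of B to A, then drop all unit productions.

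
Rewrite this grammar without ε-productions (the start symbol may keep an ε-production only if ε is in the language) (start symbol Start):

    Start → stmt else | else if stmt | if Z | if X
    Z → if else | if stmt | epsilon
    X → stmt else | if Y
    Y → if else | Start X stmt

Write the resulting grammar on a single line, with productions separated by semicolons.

Nullable set = {Z}.
ε ∉ L(G), so no ε-production is kept.
For each production, add variants omitting each subset of nullable occurrences: Start → if Z gives if Z | if.

Start → stmt else | else if stmt | if Z | if | if X; Z → if else | if stmt; X → stmt else | if Y; Y → if else | Start X stmt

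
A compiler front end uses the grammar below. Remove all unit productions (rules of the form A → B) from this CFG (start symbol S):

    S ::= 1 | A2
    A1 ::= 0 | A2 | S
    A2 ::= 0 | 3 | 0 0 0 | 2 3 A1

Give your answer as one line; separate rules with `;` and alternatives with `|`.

Unit pairs: A1 ⇒* {A2, S}; S ⇒* {A2}.
For every A with A ⇒* B via unit rules, add B's non-unit alternatives to A; then delete every rule of the form X → Y.

S ::= 0 | 3 | 0 0 0 | 2 3 A1 | 1; A1 ::= 0 | 3 | 0 0 0 | 2 3 A1 | 1; A2 ::= 0 | 3 | 0 0 0 | 2 3 A1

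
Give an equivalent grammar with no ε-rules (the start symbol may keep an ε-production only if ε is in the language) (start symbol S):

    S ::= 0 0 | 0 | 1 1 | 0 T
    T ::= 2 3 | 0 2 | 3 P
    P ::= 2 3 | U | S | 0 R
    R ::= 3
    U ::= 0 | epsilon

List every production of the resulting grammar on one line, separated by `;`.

Nullable nonterminals: {P, U}.
ε ∉ L(G), so no ε-production is kept.
Add the nullable-subset variants: T → 3 P gives 3 P | 3.

S ::= 0 0 | 0 | 1 1 | 0 T; T ::= 2 3 | 0 2 | 3 P | 3; P ::= 2 3 | U | S | 0 R; R ::= 3; U ::= 0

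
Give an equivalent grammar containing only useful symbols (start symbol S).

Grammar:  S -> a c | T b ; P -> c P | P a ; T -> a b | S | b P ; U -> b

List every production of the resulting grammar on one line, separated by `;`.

Generating nonterminals: {S, T, U}.
Reachable from S after that: {S, T}.
Removed useless symbols: {P, U} and every production mentioning them.

S -> a c | T b; T -> a b | S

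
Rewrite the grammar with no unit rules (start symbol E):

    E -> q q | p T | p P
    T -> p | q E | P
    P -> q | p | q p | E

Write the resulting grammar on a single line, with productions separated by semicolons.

Unit pairs: P ⇒* {E}; T ⇒* {E, P}.
For every A with A ⇒* B via unit rules, add B's non-unit alternatives to A; then delete every rule of the form X → Y.

E -> q q | p T | p P; T -> q q | p T | p P | q | p | q p | q E; P -> q q | p T | p P | q | p | q p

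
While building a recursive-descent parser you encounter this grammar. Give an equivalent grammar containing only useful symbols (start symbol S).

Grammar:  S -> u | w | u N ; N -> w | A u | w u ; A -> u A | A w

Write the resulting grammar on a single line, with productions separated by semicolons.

S -> u | w | u N; N -> w | w u

Generating nonterminals: {N, S}.
Reachable from S after that: {N, S}.
Removed useless symbols: {A} and every production mentioning them.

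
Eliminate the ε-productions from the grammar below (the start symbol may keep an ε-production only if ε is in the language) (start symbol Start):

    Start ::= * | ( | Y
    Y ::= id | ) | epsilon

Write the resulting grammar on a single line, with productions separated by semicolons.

Start ::= * | ( | Y | epsilon; Y ::= id | )

Nullable set = {Start, Y}.
ε ∈ L(G) since Start is nullable, so keep Start → ε.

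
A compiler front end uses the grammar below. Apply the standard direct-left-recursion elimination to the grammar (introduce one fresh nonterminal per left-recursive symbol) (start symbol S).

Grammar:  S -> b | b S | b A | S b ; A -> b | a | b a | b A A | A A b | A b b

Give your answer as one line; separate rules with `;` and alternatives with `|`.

S, A are directly left-recursive.
For S: α = {b}, β = {b, b S, b A}. Rewrite as S → β S' and S' → α S' | ε.
For A: α = {A b, b b}, β = {b, a, b a, b A A}. Rewrite as A → β A' and A' → α A' | ε.

S -> b S' | b S S' | b A S'; A -> b A' | a A' | b a A' | b A A A'; S' -> b S' | ε; A' -> A b A' | b b A' | ε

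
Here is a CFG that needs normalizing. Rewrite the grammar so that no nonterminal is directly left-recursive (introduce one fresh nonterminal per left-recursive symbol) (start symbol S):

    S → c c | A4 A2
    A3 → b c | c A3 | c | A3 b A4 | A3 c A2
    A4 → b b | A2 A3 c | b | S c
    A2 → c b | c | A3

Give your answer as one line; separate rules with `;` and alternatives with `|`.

S → c c | A4 A2; A3 → b c A3' | c A3 A3' | c A3'; A4 → b b | A2 A3 c | b | S c; A2 → c b | c | A3; A3' → b A4 A3' | c A2 A3' | ε

Directly left-recursive nonterminal: A3.
For A3: α = {b A4, c A2}, β = {b c, c A3, c}. Rewrite as A3 → β A3' and A3' → α A3' | ε.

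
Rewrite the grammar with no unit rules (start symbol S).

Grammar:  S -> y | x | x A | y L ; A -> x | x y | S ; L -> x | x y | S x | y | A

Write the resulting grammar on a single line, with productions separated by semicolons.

S -> y | x | x A | y L; A -> y | x | x A | y L | x y; L -> x | x y | S x | y | x A | y L

Unit pairs: A ⇒* {S}; L ⇒* {A, S}.
For every A with A ⇒* B via unit rules, add B's non-unit alternatives to A; then delete every rule of the form X → Y.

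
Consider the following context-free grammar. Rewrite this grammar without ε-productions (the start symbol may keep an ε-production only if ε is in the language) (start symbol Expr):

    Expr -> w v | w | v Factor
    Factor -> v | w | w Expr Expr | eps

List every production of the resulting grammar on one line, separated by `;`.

Expr -> w v | w | v Factor | v; Factor -> v | w | w Expr Expr

Nullable nonterminals: {Factor}.
ε ∉ L(G), so no ε-production is kept.
For each production, add variants omitting each subset of nullable occurrences: Expr → v Factor gives v Factor | v.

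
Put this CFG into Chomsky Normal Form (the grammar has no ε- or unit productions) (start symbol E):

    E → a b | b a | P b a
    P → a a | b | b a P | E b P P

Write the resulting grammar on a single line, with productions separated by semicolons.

Introduce a nonterminal for each terminal appearing in a rule of length ≥ 2: X1 → a, X2 → b.
Binarize each right-hand side of length ≥ 3 by chaining fresh nonterminals (Y1, Y2, …): affected rules were E → P X2 X1; P → X2 X1 P; P → E X2 P P.

E → X1 X2 | X2 X1 | P Y1; P → X1 X1 | b | X2 Y2 | E Y3; X1 → a; X2 → b; Y1 → X2 X1; Y2 → X1 P; Y3 → X2 Y4; Y4 → P P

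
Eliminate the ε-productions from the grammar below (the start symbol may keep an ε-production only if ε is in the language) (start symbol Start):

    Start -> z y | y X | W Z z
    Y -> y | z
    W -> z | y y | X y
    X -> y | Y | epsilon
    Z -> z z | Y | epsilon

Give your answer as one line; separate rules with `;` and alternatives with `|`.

Nullable set = {X, Z}.
ε ∉ L(G), so no ε-production is kept.
Add the nullable-subset variants: Start → y X gives y X | y. Start → W Z z gives W Z z | W z. W → X y gives X y | y.

Start -> z y | y X | y | W Z z | W z; Y -> y | z; W -> z | y y | X y | y; X -> y | Y; Z -> z z | Y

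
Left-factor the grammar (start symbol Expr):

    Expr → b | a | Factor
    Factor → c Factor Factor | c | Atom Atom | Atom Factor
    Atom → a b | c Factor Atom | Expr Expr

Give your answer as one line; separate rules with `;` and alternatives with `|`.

Expr → b | a | Factor; Factor → c Factor1 | Atom Factor2; Atom → a b | c Factor Atom | Expr Expr; Factor1 → Factor Factor | epsilon; Factor2 → Atom | Factor

Factor has alternatives sharing prefix 'c': factor to Factor → c Factor1 with Factor1 → Factor Factor | ε.
Factor has alternatives sharing prefix 'Atom': factor to Factor → Atom Factor2 with Factor2 → Atom | Factor.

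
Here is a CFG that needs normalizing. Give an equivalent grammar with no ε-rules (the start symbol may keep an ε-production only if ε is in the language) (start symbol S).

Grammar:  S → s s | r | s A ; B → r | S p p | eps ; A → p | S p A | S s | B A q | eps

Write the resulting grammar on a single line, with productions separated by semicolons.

Nullable set = {A, B}.
ε ∉ L(G), so no ε-production is kept.
Add the nullable-subset variants: S → s A gives s A | s. A → S p A gives S p A | S p. A → B A q gives B A q | B q | A q | q.

S → s s | r | s A | s; B → r | S p p; A → p | S p A | S p | S s | B A q | B q | A q | q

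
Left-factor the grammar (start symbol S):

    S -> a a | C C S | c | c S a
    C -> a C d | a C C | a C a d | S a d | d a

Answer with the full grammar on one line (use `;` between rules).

S has alternatives sharing prefix 'c': factor to S → c S' with S' → ε | S a.
C has alternatives sharing prefix 'a C': factor to C → a C C' with C' → d | C | a d.

S -> a a | C C S | c S'; C -> S a d | d a | a C C'; S' -> ε | S a; C' -> d | C | a d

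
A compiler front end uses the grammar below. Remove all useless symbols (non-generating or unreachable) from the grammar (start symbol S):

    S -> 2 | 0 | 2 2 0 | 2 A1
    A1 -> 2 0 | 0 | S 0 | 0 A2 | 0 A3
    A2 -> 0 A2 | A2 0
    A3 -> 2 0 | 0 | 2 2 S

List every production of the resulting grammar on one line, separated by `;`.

S -> 2 | 0 | 2 2 0 | 2 A1; A1 -> 2 0 | 0 | S 0 | 0 A3; A3 -> 2 0 | 0 | 2 2 S

Generating nonterminals: {A1, A3, S}.
Reachable from S after that: {A1, A3, S}.
Removed useless symbols: {A2} and every production mentioning them.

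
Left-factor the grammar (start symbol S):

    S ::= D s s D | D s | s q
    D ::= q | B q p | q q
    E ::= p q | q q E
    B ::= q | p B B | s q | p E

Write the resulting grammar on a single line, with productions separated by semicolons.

S has alternatives sharing prefix 'D s': factor to S → D s S' with S' → s D | ε.
D has alternatives sharing prefix 'q': factor to D → q D' with D' → ε | q.
B has alternatives sharing prefix 'p': factor to B → p B' with B' → B B | E.

S ::= s q | D s S'; D ::= B q p | q D'; E ::= p q | q q E; B ::= q | s q | p B'; S' ::= s D | ε; D' ::= ε | q; B' ::= B B | E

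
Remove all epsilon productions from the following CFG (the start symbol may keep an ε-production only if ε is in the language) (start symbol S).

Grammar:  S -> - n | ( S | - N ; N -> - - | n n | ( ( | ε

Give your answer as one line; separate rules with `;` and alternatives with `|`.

S -> - n | ( S | - N | -; N -> - - | n n | ( (

The nullable symbols are {N}.
ε ∉ L(G), so no ε-production is kept.
Expand every rule over subsets of its nullable positions: S → - N gives - N | -.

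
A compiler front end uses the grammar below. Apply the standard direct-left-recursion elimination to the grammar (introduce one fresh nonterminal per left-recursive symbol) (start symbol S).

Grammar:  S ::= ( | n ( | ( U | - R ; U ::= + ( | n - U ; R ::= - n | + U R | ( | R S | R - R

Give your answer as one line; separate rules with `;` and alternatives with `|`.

Directly left-recursive nonterminal: R.
For R: α = {S, - R}, β = {- n, + U R, (}. Rewrite as R → β R' and R' → α R' | ε.

S ::= ( | n ( | ( U | - R; U ::= + ( | n - U; R ::= - n R' | + U R R' | ( R'; R' ::= S R' | - R R' | eps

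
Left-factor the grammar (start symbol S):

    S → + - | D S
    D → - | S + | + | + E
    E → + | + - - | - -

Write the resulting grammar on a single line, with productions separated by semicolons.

D has alternatives sharing prefix '+': factor to D → + D' with D' → ε | E.
E has alternatives sharing prefix '+': factor to E → + E' with E' → ε | - -.

S → + - | D S; D → - | S + | + D'; E → - - | + E'; D' → ε | E; E' → ε | - -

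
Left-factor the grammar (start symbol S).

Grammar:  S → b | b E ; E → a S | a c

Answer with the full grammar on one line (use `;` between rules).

S → b S'; E → a E'; S' → epsilon | E; E' → S | c

S has alternatives sharing prefix 'b': factor to S → b S' with S' → ε | E.
E has alternatives sharing prefix 'a': factor to E → a E' with E' → S | c.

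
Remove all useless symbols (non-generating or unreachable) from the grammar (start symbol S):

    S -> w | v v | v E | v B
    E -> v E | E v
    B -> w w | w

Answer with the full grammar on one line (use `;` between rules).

Generating nonterminals: {B, S}.
Reachable from S after that: {B, S}.
Removed useless symbols: {E} and every production mentioning them.

S -> w | v v | v B; B -> w w | w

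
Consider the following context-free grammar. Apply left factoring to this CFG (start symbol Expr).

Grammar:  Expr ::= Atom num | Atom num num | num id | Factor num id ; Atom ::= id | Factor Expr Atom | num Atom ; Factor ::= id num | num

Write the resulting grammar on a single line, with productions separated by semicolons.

Expr ::= num id | Factor num id | Atom num Expr1; Atom ::= id | Factor Expr Atom | num Atom; Factor ::= id num | num; Expr1 ::= ε | num

Expr has alternatives sharing prefix 'Atom num': factor to Expr → Atom num Expr1 with Expr1 → ε | num.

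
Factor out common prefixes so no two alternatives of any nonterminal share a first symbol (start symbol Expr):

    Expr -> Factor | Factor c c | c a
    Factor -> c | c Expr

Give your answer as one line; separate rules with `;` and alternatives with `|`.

Expr has alternatives sharing prefix 'Factor': factor to Expr → Factor Expr1 with Expr1 → ε | c c.
Factor has alternatives sharing prefix 'c': factor to Factor → c Factor1 with Factor1 → ε | Expr.

Expr -> c a | Factor Expr1; Factor -> c Factor1; Expr1 -> ε | c c; Factor1 -> ε | Expr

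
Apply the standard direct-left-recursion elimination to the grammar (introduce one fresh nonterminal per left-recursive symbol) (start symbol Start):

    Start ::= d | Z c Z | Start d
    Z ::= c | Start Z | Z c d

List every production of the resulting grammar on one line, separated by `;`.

Start ::= d Start1 | Z c Z Start1; Z ::= c Z1 | Start Z Z1; Start1 ::= d Start1 | ε; Z1 ::= c d Z1 | ε

Start, Z are directly left-recursive.
For Start: α = {d}, β = {d, Z c Z}. Rewrite as Start → β Start1 and Start1 → α Start1 | ε.
For Z: α = {c d}, β = {c, Start Z}. Rewrite as Z → β Z1 and Z1 → α Z1 | ε.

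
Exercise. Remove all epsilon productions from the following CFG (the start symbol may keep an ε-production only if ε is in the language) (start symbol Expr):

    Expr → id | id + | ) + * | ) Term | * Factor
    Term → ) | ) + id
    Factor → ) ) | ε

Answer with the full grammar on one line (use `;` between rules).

Nullable set = {Factor}.
ε ∉ L(G), so no ε-production is kept.
For each production, add variants omitting each subset of nullable occurrences: Expr → * Factor gives * Factor | *.

Expr → id | id + | ) + * | ) Term | * Factor | *; Term → ) | ) + id; Factor → ) )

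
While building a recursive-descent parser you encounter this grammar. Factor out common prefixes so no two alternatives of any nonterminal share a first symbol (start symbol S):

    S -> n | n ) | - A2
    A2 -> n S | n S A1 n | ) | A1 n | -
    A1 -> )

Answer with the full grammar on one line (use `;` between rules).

S -> - A2 | n S'; A2 -> ) | A1 n | - | n S A2'; A1 -> ); S' -> eps | ); A2' -> eps | A1 n

S has alternatives sharing prefix 'n': factor to S → n S' with S' → ε | ).
A2 has alternatives sharing prefix 'n S': factor to A2 → n S A2' with A2' → ε | A1 n.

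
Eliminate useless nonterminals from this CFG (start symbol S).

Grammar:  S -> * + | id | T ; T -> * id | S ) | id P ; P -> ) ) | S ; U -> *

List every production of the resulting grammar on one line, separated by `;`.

S -> * + | id | T; T -> * id | S ) | id P; P -> ) ) | S

Generating nonterminals: {P, S, T, U}.
Reachable from S after that: {P, S, T}.
Removed useless symbols: {U} and every production mentioning them.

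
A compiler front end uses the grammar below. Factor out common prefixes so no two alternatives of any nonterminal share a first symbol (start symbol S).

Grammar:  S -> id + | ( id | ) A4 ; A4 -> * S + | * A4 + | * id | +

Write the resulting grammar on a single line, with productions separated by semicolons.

A4 has alternatives sharing prefix '*': factor to A4 → * A4' with A4' → S + | A4 + | id.

S -> id + | ( id | ) A4; A4 -> + | * A4'; A4' -> S + | A4 + | id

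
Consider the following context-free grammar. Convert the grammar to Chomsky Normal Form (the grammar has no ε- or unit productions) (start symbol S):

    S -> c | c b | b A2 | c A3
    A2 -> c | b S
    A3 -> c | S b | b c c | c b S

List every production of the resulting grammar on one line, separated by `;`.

S -> c | X1 X2 | X2 A2 | X1 A3; A2 -> c | X2 S; A3 -> c | S X2 | X2 Y1 | X1 Y2; X1 -> c; X2 -> b; Y1 -> X1 X1; Y2 -> X2 S

Introduce a nonterminal for each terminal appearing in a rule of length ≥ 2: X1 → c, X2 → b.
Binarize each right-hand side of length ≥ 3 by chaining fresh nonterminals (Y1, Y2, …): affected rules were A3 → X2 X1 X1; A3 → X1 X2 S.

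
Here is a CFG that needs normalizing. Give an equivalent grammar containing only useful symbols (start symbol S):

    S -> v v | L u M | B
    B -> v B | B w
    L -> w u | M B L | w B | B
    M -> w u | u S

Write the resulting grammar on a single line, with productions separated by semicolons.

Generating nonterminals: {L, M, S}.
Reachable from S after that: {L, M, S}.
Removed useless symbols: {B} and every production mentioning them.

S -> v v | L u M; L -> w u; M -> w u | u S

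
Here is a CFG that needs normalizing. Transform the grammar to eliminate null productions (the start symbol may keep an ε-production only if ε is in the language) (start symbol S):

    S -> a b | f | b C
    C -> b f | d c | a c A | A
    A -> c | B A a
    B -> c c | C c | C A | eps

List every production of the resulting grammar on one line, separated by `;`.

S -> a b | f | b C; C -> b f | d c | a c A | A; A -> c | B A a | A a; B -> c c | C c | C A

The nullable symbols are {B}.
ε ∉ L(G), so no ε-production is kept.
For each production, add variants omitting each subset of nullable occurrences: A → B A a gives B A a | A a.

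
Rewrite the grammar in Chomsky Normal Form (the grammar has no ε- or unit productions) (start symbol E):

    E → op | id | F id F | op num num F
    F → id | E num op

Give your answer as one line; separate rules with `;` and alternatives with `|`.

Introduce a nonterminal for each terminal appearing in a rule of length ≥ 2: X1 → id, X2 → op, X3 → num.
Binarize each right-hand side of length ≥ 3 by chaining fresh nonterminals (Y1, Y2, …): affected rules were E → F X1 F; E → X2 X3 X3 F; F → E X3 X2.

E → op | id | F Y1 | X2 Y2; F → id | E Y4; X1 → id; X2 → op; X3 → num; Y1 → X1 F; Y2 → X3 Y3; Y3 → X3 F; Y4 → X3 X2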